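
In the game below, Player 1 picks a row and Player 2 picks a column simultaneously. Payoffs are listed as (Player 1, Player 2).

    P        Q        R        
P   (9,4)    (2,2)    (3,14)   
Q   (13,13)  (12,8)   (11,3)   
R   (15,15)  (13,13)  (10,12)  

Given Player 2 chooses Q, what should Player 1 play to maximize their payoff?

R

With Player 2 fixed at Q, Player 1's payoffs are: P → 2, Q → 12, R → 13.
The maximum is 13, achieved by R.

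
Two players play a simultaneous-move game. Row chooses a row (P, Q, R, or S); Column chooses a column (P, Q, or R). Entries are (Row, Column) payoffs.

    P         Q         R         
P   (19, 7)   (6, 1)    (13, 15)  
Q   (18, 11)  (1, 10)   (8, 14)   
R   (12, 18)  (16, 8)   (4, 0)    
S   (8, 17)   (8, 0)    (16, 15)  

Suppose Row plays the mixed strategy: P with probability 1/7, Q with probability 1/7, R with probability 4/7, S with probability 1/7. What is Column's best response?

P

Column's best reply maximizes expected payoff against the mix.
P: (1/7)·7 + (1/7)·11 + (4/7)·18 + (1/7)·17 = 107/7
Q: (1/7)·1 + (1/7)·10 + (4/7)·8 + (1/7)·0 = 43/7
R: (1/7)·15 + (1/7)·14 + (4/7)·0 + (1/7)·15 = 44/7
Highest expected payoff is 107/7, from P.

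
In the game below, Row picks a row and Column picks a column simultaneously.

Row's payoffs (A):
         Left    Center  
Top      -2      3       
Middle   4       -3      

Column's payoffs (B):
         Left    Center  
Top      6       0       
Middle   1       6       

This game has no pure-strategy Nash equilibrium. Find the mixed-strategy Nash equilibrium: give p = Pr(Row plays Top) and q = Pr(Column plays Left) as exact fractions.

p = 5/11, q = 1/2

In a mixed NE each player is indifferent between their pure strategies, so the opponent's mix sets the indifference.
Column indifferent between Left and Center: p·6 + (1−p)·1 = p·0 + (1−p)·6 ⟹ 1 + 5p = 6 + (-6)p ⟹ p = 5/11.
Row indifferent between Top and Middle: q·(-2) + (1−q)·3 = q·4 + (1−q)·(-3) ⟹ 3 + (-5)q = (-3) + 7q ⟹ q = 1/2.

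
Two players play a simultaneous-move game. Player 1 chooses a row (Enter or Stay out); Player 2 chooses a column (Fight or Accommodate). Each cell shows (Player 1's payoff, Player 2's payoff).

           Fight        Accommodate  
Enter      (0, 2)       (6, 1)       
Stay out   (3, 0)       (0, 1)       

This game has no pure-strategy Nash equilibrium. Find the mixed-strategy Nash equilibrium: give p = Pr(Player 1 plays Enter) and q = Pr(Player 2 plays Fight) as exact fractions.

In a mixed NE each player is indifferent between their pure strategies, so the opponent's mix sets the indifference.
Player 2 indifferent between Fight and Accommodate: p·2 + (1−p)·0 = p·1 + (1−p)·1 ⟹ 0 + 2p = 1 + 0p ⟹ p = 1/2.
Player 1 indifferent between Enter and Stay out: q·0 + (1−q)·6 = q·3 + (1−q)·0 ⟹ 6 + (-6)q = 0 + 3q ⟹ q = 2/3.

p = 1/2, q = 2/3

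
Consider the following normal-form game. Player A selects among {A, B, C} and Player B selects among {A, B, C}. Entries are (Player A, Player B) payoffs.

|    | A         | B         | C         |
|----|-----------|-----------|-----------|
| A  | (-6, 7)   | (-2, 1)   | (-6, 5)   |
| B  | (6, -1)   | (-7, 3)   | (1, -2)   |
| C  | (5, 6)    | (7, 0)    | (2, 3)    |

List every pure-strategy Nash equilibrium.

No pure-strategy Nash equilibrium

Find each player's best response to every opponent strategy; NE are the intersections.
Player A's best responses — vs A: B (payoff 6); vs B: C (payoff 7); vs C: C (payoff 2).
Player B's best responses — vs A: A (payoff 7); vs B: B (payoff 3); vs C: A (payoff 6).
No cell has both players best-responding. For instance, Player A's best reply to B is C, but against C Player B prefers A over B.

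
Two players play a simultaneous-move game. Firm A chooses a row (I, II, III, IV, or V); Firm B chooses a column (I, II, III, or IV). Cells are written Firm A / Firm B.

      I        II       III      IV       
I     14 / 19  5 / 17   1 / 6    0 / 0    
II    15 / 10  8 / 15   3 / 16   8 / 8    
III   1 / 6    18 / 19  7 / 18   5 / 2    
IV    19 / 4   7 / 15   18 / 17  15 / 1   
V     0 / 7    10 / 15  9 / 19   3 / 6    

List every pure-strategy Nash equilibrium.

(III, II) and (IV, III)

Check mutual best responses: a cell is a NE iff neither player can gain by unilaterally deviating.
Firm A's best responses — vs I: IV (payoff 19); vs II: III (payoff 18); vs III: IV (payoff 18); vs IV: IV (payoff 15).
Firm B's best responses — vs I: I (payoff 19); vs II: III (payoff 16); vs III: II (payoff 19); vs IV: III (payoff 17); vs V: III (payoff 19).
Mutual best responses occur at (III, II) and (IV, III); at each, neither player gains by switching.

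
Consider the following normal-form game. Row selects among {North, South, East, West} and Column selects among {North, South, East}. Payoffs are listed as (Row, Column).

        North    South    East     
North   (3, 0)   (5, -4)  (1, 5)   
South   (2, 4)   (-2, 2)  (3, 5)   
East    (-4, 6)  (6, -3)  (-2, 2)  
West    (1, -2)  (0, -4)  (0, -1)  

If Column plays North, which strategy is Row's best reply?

North

With Column fixed at North, Row's payoffs are: North → 3, South → 2, East → -4, West → 1.
The maximum is 3, achieved by North.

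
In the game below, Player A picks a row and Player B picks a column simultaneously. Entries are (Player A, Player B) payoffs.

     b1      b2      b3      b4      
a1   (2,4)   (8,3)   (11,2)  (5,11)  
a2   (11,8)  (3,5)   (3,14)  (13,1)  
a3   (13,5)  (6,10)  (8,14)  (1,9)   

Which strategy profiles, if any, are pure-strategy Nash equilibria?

No pure-strategy Nash equilibrium

Check mutual best responses: a cell is a NE iff neither player can gain by unilaterally deviating.
Player A's best responses — vs b1: a3 (payoff 13); vs b2: a1 (payoff 8); vs b3: a1 (payoff 11); vs b4: a2 (payoff 13).
Player B's best responses — vs a1: b4 (payoff 11); vs a2: b3 (payoff 14); vs a3: b3 (payoff 14).
No cell has both players best-responding. For instance, Player A's best reply to b1 is a3, but against a3 Player B prefers b3 over b1.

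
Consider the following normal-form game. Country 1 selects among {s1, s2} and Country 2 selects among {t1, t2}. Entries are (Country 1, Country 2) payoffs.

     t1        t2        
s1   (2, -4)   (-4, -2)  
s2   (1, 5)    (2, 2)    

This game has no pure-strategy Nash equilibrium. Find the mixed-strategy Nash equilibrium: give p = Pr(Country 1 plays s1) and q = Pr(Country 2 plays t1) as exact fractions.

In a mixed NE each player is indifferent between their pure strategies, so the opponent's mix sets the indifference.
Country 2 indifferent between t1 and t2: p·(-4) + (1−p)·5 = p·(-2) + (1−p)·2 ⟹ 5 + (-9)p = 2 + (-4)p ⟹ p = 3/5.
Country 1 indifferent between s1 and s2: q·2 + (1−q)·(-4) = q·1 + (1−q)·2 ⟹ (-4) + 6q = 2 + (-1)q ⟹ q = 6/7.

p = 3/5, q = 6/7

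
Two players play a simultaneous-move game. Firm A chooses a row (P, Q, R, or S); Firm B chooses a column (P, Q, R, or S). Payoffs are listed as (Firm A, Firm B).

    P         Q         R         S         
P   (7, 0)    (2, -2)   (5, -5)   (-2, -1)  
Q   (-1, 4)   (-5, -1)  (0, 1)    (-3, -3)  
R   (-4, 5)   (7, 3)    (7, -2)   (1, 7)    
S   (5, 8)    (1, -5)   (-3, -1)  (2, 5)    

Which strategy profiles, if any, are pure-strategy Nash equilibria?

(P, P)

Check mutual best responses: a cell is a NE iff neither player can gain by unilaterally deviating.
Firm A's best responses — vs P: P (payoff 7); vs Q: R (payoff 7); vs R: R (payoff 7); vs S: S (payoff 2).
Firm B's best responses — vs P: P (payoff 0); vs Q: P (payoff 4); vs R: S (payoff 7); vs S: P (payoff 8).
The only mutual best response is (P, P); neither player gains by switching there.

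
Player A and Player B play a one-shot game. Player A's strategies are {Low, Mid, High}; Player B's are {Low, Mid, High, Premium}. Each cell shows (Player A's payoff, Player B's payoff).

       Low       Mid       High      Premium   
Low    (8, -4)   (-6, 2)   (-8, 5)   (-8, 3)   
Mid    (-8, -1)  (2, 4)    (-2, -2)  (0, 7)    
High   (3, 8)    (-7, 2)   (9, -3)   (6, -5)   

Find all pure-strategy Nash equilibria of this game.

Check mutual best responses: a cell is a NE iff neither player can gain by unilaterally deviating.
Player A's best responses — vs Low: Low (payoff 8); vs Mid: Mid (payoff 2); vs High: High (payoff 9); vs Premium: High (payoff 6).
Player B's best responses — vs Low: High (payoff 5); vs Mid: Premium (payoff 7); vs High: Low (payoff 8).
No cell has both players best-responding. For instance, Player A's best reply to Premium is High, but against High Player B prefers Low over Premium.

None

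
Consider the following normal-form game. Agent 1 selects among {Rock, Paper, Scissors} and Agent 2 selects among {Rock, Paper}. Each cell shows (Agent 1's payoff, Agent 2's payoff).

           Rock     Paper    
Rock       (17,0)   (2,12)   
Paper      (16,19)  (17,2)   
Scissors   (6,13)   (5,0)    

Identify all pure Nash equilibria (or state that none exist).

Find each player's best response to every opponent strategy; NE are the intersections.
Agent 1's best responses — vs Rock: Rock (payoff 17); vs Paper: Paper (payoff 17).
Agent 2's best responses — vs Rock: Paper (payoff 12); vs Paper: Rock (payoff 19); vs Scissors: Rock (payoff 13).
No cell has both players best-responding. For instance, Agent 1's best reply to Paper is Paper, but against Paper Agent 2 prefers Rock over Paper.

There is no pure-strategy Nash equilibrium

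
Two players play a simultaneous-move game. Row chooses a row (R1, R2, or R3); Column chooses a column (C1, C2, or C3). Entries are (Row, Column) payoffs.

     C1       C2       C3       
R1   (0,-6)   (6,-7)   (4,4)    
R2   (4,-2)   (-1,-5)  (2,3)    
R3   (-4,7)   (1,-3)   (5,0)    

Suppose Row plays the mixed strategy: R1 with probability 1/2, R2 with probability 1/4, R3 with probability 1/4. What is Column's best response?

C3

Compute Column's expected payoff from each pure strategy against the given mix.
C1: (1/2)·(-6) + (1/4)·(-2) + (1/4)·7 = -7/4
C2: (1/2)·(-7) + (1/4)·(-5) + (1/4)·(-3) = -11/2
C3: (1/2)·4 + (1/4)·3 + (1/4)·0 = 11/4
Highest expected payoff is 11/4, from C3.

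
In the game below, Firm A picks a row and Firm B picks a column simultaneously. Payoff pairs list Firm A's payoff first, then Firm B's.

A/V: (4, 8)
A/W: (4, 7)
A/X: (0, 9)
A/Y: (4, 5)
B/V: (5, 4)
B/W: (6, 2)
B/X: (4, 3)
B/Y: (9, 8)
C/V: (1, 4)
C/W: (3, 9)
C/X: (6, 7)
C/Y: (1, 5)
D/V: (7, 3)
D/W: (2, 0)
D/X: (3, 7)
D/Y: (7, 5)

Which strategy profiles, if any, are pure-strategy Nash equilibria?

Check mutual best responses: a cell is a NE iff neither player can gain by unilaterally deviating.
Firm A's best responses — vs V: D (payoff 7); vs W: B (payoff 6); vs X: C (payoff 6); vs Y: B (payoff 9).
Firm B's best responses — vs A: X (payoff 9); vs B: Y (payoff 8); vs C: W (payoff 9); vs D: X (payoff 7).
The only mutual best response is (B, Y); neither player gains by switching there.

(B, Y)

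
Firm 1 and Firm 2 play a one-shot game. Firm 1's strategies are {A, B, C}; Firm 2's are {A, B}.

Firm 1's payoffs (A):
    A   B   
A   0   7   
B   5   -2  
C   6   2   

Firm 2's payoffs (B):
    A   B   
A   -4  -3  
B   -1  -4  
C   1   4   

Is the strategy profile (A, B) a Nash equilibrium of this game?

Yes

Holding Firm 2 at B: Firm 1 gets 7 from A, versus -2 from B, 2 from C. No profitable deviation for Firm 1.
Holding Firm 1 at A: Firm 2 gets -3 from B, versus -4 from A. No profitable deviation for Firm 2 either.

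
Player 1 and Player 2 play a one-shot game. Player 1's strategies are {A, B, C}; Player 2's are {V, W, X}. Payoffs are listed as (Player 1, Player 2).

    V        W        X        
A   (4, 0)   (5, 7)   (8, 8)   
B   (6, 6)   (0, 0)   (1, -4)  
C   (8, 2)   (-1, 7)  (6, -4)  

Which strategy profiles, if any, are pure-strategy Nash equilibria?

(A, X)

A profile is a Nash equilibrium when each player is best-responding to the other.
Player 1's best responses — vs V: C (payoff 8); vs W: A (payoff 5); vs X: A (payoff 8).
Player 2's best responses — vs A: X (payoff 8); vs B: V (payoff 6); vs C: W (payoff 7).
The only mutual best response is (A, X); neither player gains by switching there.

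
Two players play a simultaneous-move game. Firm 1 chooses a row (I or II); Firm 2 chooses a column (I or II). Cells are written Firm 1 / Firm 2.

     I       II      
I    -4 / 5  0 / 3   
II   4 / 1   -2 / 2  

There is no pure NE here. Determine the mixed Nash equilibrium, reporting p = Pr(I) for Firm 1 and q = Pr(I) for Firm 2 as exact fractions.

In a mixed NE each player is indifferent between their pure strategies, so the opponent's mix sets the indifference.
Firm 2 indifferent between I and II: p·5 + (1−p)·1 = p·3 + (1−p)·2 ⟹ 1 + 4p = 2 + 1p ⟹ p = 1/3.
Firm 1 indifferent between I and II: q·(-4) + (1−q)·0 = q·4 + (1−q)·(-2) ⟹ 0 + (-4)q = (-2) + 6q ⟹ q = 1/5.

p = 1/3, q = 1/5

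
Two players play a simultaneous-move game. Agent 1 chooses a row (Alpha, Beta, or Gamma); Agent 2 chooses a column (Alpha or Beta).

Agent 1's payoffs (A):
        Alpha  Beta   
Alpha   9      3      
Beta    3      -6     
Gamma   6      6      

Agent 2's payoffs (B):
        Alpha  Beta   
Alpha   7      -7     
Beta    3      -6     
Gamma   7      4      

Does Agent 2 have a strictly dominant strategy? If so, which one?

A strategy is strictly dominant if it gives Agent 2 a strictly higher payoff than every other strategy, against every choice by the opponent.
Alpha strictly dominates: vs Alpha: 7 > -7; vs Beta: 3 > -6; vs Gamma: 7 > 4.

Alpha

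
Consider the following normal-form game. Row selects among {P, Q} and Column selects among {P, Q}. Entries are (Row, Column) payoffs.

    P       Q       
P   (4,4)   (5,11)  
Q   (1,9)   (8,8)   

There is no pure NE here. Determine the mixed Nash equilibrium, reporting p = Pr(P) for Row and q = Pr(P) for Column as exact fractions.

Each player's mixing probability is pinned down by making the *other* player indifferent.
Column indifferent between P and Q: p·4 + (1−p)·9 = p·11 + (1−p)·8 ⟹ 9 + (-5)p = 8 + 3p ⟹ p = 1/8.
Row indifferent between P and Q: q·4 + (1−q)·5 = q·1 + (1−q)·8 ⟹ 5 + (-1)q = 8 + (-7)q ⟹ q = 1/2.

p = 1/8, q = 1/2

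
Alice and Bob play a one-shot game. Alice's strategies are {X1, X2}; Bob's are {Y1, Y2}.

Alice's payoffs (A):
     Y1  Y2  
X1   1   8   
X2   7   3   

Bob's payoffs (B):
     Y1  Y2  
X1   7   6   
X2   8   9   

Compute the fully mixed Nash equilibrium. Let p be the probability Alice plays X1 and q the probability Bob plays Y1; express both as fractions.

p = 1/2, q = 5/11

Each player's mixing probability is pinned down by making the *other* player indifferent.
Bob indifferent between Y1 and Y2: p·7 + (1−p)·8 = p·6 + (1−p)·9 ⟹ 8 + (-1)p = 9 + (-3)p ⟹ p = 1/2.
Alice indifferent between X1 and X2: q·1 + (1−q)·8 = q·7 + (1−q)·3 ⟹ 8 + (-7)q = 3 + 4q ⟹ q = 5/11.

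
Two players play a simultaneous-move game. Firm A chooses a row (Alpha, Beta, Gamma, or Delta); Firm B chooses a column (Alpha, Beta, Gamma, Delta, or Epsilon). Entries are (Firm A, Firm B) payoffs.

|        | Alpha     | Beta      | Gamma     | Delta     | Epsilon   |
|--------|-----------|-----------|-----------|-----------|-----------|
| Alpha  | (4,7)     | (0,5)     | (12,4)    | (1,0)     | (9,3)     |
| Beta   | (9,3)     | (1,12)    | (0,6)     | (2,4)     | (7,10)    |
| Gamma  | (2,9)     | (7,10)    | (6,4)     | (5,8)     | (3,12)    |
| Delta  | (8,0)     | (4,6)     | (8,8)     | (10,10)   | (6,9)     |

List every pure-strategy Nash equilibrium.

Check mutual best responses: a cell is a NE iff neither player can gain by unilaterally deviating.
Firm A's best responses — vs Alpha: Beta (payoff 9); vs Beta: Gamma (payoff 7); vs Gamma: Alpha (payoff 12); vs Delta: Delta (payoff 10); vs Epsilon: Alpha (payoff 9).
Firm B's best responses — vs Alpha: Alpha (payoff 7); vs Beta: Beta (payoff 12); vs Gamma: Epsilon (payoff 12); vs Delta: Delta (payoff 10).
The only mutual best response is (Delta, Delta); neither player gains by switching there.

(Delta, Delta)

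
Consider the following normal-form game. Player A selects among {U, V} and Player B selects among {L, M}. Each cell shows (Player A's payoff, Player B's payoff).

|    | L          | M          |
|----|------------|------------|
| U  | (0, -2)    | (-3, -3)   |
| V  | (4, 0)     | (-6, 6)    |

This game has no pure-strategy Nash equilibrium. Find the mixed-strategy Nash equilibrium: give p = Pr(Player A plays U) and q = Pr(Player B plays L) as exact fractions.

Each player's mixing probability is pinned down by making the *other* player indifferent.
Player B indifferent between L and M: p·(-2) + (1−p)·0 = p·(-3) + (1−p)·6 ⟹ 0 + (-2)p = 6 + (-9)p ⟹ p = 6/7.
Player A indifferent between U and V: q·0 + (1−q)·(-3) = q·4 + (1−q)·(-6) ⟹ (-3) + 3q = (-6) + 10q ⟹ q = 3/7.

p = 6/7, q = 3/7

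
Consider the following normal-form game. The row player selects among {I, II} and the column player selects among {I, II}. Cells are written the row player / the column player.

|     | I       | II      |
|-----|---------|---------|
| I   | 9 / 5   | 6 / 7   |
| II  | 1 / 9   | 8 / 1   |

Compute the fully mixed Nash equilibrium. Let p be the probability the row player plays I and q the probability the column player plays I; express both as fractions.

In a mixed NE each player is indifferent between their pure strategies, so the opponent's mix sets the indifference.
The column player indifferent between I and II: p·5 + (1−p)·9 = p·7 + (1−p)·1 ⟹ 9 + (-4)p = 1 + 6p ⟹ p = 4/5.
The row player indifferent between I and II: q·9 + (1−q)·6 = q·1 + (1−q)·8 ⟹ 6 + 3q = 8 + (-7)q ⟹ q = 1/5.

p = 4/5, q = 1/5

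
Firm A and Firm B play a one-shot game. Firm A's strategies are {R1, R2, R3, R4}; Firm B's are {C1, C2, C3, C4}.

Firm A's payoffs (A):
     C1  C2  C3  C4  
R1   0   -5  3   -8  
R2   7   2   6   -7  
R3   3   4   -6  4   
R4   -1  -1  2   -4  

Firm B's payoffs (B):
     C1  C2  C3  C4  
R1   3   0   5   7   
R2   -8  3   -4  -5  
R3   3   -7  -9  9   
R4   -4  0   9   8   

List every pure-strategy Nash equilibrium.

Check mutual best responses: a cell is a NE iff neither player can gain by unilaterally deviating.
Firm A's best responses — vs C1: R2 (payoff 7); vs C2: R3 (payoff 4); vs C3: R2 (payoff 6); vs C4: R3 (payoff 4).
Firm B's best responses — vs R1: C4 (payoff 7); vs R2: C2 (payoff 3); vs R3: C4 (payoff 9); vs R4: C3 (payoff 9).
The only mutual best response is (R3, C4); neither player gains by switching there.

(R3, C4)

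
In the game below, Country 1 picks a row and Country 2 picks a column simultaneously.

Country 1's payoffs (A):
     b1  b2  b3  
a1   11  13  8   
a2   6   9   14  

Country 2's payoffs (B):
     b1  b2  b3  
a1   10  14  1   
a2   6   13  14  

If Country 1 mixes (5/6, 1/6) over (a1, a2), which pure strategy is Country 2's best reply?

Compute Country 2's expected payoff from each pure strategy against the given mix.
b1: (5/6)·10 + (1/6)·6 = 28/3
b2: (5/6)·14 + (1/6)·13 = 83/6
b3: (5/6)·1 + (1/6)·14 = 19/6
Highest expected payoff is 83/6, from b2.

b2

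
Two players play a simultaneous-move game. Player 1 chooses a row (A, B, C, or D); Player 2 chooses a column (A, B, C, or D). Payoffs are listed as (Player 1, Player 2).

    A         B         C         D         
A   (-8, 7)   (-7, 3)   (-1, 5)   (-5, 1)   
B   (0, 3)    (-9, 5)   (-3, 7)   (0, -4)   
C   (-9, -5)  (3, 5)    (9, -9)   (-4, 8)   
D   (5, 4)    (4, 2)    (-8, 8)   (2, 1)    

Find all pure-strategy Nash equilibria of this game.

Check mutual best responses: a cell is a NE iff neither player can gain by unilaterally deviating.
Player 1's best responses — vs A: D (payoff 5); vs B: D (payoff 4); vs C: C (payoff 9); vs D: D (payoff 2).
Player 2's best responses — vs A: A (payoff 7); vs B: C (payoff 7); vs C: D (payoff 8); vs D: C (payoff 8).
No cell has both players best-responding. For instance, Player 1's best reply to D is D, but against D Player 2 prefers C over D.

None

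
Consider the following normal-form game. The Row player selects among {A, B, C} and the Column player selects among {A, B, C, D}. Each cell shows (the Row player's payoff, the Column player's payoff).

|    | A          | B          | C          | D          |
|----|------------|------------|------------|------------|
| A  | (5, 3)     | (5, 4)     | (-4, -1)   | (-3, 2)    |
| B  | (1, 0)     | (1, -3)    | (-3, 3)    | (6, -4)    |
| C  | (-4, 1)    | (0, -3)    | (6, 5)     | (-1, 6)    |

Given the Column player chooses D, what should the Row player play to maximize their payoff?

With the Column player fixed at D, the Row player's payoffs are: A → -3, B → 6, C → -1.
The maximum is 6, achieved by B.

B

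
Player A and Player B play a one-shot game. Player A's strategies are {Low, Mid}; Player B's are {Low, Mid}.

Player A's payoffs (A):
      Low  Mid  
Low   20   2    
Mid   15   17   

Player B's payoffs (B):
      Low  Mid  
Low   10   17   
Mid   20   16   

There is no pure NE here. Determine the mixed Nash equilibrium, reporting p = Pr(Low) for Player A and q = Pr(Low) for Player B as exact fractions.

Each player's mixing probability is pinned down by making the *other* player indifferent.
Player B indifferent between Low and Mid: p·10 + (1−p)·20 = p·17 + (1−p)·16 ⟹ 20 + (-10)p = 16 + 1p ⟹ p = 4/11.
Player A indifferent between Low and Mid: q·20 + (1−q)·2 = q·15 + (1−q)·17 ⟹ 2 + 18q = 17 + (-2)q ⟹ q = 3/4.

p = 4/11, q = 3/4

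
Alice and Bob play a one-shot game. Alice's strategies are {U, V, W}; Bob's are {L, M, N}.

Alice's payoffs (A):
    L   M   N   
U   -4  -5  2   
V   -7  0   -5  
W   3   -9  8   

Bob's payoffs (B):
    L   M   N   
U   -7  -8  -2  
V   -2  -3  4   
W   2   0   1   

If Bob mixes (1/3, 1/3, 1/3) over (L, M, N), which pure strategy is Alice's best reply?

Alice's best reply maximizes expected payoff against the mix.
U: (1/3)·(-4) + (1/3)·(-5) + (1/3)·2 = -7/3
V: (1/3)·(-7) + (1/3)·0 + (1/3)·(-5) = -4
W: (1/3)·3 + (1/3)·(-9) + (1/3)·8 = 2/3
Highest expected payoff is 2/3, from W.

W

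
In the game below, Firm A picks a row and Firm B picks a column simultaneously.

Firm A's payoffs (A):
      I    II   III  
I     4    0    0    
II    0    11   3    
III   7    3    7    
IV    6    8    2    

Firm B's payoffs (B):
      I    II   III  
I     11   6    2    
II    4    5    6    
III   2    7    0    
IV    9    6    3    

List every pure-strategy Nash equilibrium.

A profile is a Nash equilibrium when each player is best-responding to the other.
Firm A's best responses — vs I: III (payoff 7); vs II: II (payoff 11); vs III: III (payoff 7).
Firm B's best responses — vs I: I (payoff 11); vs II: III (payoff 6); vs III: II (payoff 7); vs IV: I (payoff 9).
No cell has both players best-responding. For instance, Firm A's best reply to II is II, but against II Firm B prefers III over II.

No pure-strategy Nash equilibrium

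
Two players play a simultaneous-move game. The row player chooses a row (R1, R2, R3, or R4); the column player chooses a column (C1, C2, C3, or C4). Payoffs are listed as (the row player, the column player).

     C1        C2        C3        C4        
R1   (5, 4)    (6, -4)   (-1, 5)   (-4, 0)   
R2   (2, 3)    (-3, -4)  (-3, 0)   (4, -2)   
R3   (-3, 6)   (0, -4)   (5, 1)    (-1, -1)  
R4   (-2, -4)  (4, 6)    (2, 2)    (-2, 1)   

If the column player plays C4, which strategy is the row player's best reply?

With the column player fixed at C4, the row player's payoffs are: R1 → -4, R2 → 4, R3 → -1, R4 → -2.
The maximum is 4, achieved by R2.

R2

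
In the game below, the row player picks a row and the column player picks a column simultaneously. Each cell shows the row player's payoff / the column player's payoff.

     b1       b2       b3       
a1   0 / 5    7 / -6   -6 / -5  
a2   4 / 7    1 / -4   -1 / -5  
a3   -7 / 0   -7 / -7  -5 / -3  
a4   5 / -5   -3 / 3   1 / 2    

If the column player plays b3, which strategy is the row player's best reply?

With the column player fixed at b3, the row player's payoffs are: a1 → -6, a2 → -1, a3 → -5, a4 → 1.
The maximum is 1, achieved by a4.

a4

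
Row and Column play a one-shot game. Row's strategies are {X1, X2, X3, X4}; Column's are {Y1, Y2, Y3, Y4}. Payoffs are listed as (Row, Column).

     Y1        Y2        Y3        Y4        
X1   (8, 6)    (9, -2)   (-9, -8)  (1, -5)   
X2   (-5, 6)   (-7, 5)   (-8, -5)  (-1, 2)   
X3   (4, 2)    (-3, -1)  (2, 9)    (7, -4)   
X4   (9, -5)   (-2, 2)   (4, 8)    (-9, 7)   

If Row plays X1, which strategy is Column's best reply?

Y1

With Row fixed at X1, Column's payoffs are: Y1 → 6, Y2 → -2, Y3 → -8, Y4 → -5.
The maximum is 6, achieved by Y1.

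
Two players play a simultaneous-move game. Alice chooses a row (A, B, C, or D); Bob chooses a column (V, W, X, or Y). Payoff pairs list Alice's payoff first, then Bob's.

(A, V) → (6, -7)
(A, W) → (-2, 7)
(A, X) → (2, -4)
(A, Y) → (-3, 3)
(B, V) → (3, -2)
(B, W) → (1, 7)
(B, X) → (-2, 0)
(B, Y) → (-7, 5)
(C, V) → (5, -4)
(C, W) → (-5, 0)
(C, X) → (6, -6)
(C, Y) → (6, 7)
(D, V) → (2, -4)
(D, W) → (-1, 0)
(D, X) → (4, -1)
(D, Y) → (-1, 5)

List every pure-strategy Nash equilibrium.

A profile is a Nash equilibrium when each player is best-responding to the other.
Alice's best responses — vs V: A (payoff 6); vs W: B (payoff 1); vs X: C (payoff 6); vs Y: C (payoff 6).
Bob's best responses — vs A: W (payoff 7); vs B: W (payoff 7); vs C: Y (payoff 7); vs D: Y (payoff 5).
Mutual best responses occur at (B, W) and (C, Y); at each, neither player gains by switching.

(B, W) and (C, Y)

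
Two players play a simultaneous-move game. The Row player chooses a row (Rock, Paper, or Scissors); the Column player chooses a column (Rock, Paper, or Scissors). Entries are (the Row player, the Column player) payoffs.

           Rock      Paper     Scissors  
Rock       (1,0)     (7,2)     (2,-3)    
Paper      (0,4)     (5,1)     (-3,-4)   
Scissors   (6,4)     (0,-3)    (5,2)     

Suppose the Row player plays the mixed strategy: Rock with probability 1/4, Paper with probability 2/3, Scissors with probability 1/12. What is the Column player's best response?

Rock

The Column player's best reply maximizes expected payoff against the mix.
Rock: (1/4)·0 + (2/3)·4 + (1/12)·4 = 3
Paper: (1/4)·2 + (2/3)·1 + (1/12)·(-3) = 11/12
Scissors: (1/4)·(-3) + (2/3)·(-4) + (1/12)·2 = -13/4
Highest expected payoff is 3, from Rock.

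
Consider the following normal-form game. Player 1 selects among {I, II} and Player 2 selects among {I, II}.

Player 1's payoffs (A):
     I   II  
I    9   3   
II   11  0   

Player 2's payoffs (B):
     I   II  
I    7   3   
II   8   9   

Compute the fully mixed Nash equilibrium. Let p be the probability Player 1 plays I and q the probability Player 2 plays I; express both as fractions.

In a mixed NE each player is indifferent between their pure strategies, so the opponent's mix sets the indifference.
Player 2 indifferent between I and II: p·7 + (1−p)·8 = p·3 + (1−p)·9 ⟹ 8 + (-1)p = 9 + (-6)p ⟹ p = 1/5.
Player 1 indifferent between I and II: q·9 + (1−q)·3 = q·11 + (1−q)·0 ⟹ 3 + 6q = 0 + 11q ⟹ q = 3/5.

p = 1/5, q = 3/5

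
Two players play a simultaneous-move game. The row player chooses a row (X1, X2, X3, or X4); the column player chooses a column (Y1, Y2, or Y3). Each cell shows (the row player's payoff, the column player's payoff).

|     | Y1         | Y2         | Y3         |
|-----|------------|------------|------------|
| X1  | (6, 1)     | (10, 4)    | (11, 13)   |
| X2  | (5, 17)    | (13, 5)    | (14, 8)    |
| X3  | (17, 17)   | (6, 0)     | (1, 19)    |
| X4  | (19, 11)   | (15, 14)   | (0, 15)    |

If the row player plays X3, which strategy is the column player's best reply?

With the row player fixed at X3, the column player's payoffs are: Y1 → 17, Y2 → 0, Y3 → 19.
The maximum is 19, achieved by Y3.

Y3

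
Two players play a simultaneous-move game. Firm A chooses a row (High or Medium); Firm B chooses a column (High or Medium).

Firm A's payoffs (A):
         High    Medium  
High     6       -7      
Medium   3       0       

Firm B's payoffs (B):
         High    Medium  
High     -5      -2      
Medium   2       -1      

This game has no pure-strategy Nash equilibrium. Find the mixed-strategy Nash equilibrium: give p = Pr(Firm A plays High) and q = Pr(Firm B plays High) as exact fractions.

Each player's mixing probability is pinned down by making the *other* player indifferent.
Firm B indifferent between High and Medium: p·(-5) + (1−p)·2 = p·(-2) + (1−p)·(-1) ⟹ 2 + (-7)p = (-1) + (-1)p ⟹ p = 1/2.
Firm A indifferent between High and Medium: q·6 + (1−q)·(-7) = q·3 + (1−q)·0 ⟹ (-7) + 13q = 0 + 3q ⟹ q = 7/10.

p = 1/2, q = 7/10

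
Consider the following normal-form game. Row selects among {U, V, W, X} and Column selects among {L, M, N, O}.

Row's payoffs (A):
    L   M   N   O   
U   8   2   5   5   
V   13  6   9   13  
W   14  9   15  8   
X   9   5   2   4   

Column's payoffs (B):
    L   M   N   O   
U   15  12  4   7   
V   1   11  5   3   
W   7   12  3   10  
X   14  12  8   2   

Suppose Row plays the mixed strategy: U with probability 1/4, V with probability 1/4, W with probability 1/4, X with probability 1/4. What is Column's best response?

M

Compute Column's expected payoff from each pure strategy against the given mix.
L: (1/4)·15 + (1/4)·1 + (1/4)·7 + (1/4)·14 = 37/4
M: (1/4)·12 + (1/4)·11 + (1/4)·12 + (1/4)·12 = 47/4
N: (1/4)·4 + (1/4)·5 + (1/4)·3 + (1/4)·8 = 5
O: (1/4)·7 + (1/4)·3 + (1/4)·10 + (1/4)·2 = 11/2
Highest expected payoff is 47/4, from M.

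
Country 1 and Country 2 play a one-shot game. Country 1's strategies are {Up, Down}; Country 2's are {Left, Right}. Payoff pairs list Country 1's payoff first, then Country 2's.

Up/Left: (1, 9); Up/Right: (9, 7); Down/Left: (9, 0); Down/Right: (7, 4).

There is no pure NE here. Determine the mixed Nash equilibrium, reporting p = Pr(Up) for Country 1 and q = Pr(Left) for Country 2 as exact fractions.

In a mixed NE each player is indifferent between their pure strategies, so the opponent's mix sets the indifference.
Country 2 indifferent between Left and Right: p·9 + (1−p)·0 = p·7 + (1−p)·4 ⟹ 0 + 9p = 4 + 3p ⟹ p = 2/3.
Country 1 indifferent between Up and Down: q·1 + (1−q)·9 = q·9 + (1−q)·7 ⟹ 9 + (-8)q = 7 + 2q ⟹ q = 1/5.

p = 2/3, q = 1/5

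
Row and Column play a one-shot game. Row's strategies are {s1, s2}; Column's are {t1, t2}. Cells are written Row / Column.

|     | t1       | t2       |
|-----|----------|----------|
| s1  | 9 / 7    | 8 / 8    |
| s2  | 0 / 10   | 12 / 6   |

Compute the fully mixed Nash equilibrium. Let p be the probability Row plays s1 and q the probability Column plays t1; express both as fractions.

Each player's mixing probability is pinned down by making the *other* player indifferent.
Column indifferent between t1 and t2: p·7 + (1−p)·10 = p·8 + (1−p)·6 ⟹ 10 + (-3)p = 6 + 2p ⟹ p = 4/5.
Row indifferent between s1 and s2: q·9 + (1−q)·8 = q·0 + (1−q)·12 ⟹ 8 + 1q = 12 + (-12)q ⟹ q = 4/13.

p = 4/5, q = 4/13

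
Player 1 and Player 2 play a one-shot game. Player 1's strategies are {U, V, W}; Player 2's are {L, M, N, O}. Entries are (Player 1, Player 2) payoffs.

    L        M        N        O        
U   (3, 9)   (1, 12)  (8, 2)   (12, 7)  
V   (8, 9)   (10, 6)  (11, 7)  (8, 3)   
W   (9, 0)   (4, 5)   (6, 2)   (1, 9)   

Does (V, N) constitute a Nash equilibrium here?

Holding Player 2 at N: Player 1 gets 11 from V, versus 8 from U, 6 from W. No profitable deviation for Player 1.
Holding Player 1 at V: Player 2 gets 7 from N but could get 9 by switching to L. Player 2 has a profitable deviation.

No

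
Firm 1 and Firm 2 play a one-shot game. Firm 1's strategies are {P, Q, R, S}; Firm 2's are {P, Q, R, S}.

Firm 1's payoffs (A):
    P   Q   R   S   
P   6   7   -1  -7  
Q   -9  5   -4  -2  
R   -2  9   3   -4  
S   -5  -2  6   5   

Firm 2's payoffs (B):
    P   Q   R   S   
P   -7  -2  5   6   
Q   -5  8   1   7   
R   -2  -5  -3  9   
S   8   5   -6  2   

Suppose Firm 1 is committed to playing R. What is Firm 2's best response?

With Firm 1 fixed at R, Firm 2's payoffs are: P → -2, Q → -5, R → -3, S → 9.
The maximum is 9, achieved by S.

S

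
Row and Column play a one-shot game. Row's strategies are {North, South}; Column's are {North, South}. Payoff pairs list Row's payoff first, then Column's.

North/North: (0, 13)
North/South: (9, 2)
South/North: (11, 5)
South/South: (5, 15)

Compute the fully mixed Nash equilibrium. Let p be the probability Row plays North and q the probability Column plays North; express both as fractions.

Each player's mixing probability is pinned down by making the *other* player indifferent.
Column indifferent between North and South: p·13 + (1−p)·5 = p·2 + (1−p)·15 ⟹ 5 + 8p = 15 + (-13)p ⟹ p = 10/21.
Row indifferent between North and South: q·0 + (1−q)·9 = q·11 + (1−q)·5 ⟹ 9 + (-9)q = 5 + 6q ⟹ q = 4/15.

p = 10/21, q = 4/15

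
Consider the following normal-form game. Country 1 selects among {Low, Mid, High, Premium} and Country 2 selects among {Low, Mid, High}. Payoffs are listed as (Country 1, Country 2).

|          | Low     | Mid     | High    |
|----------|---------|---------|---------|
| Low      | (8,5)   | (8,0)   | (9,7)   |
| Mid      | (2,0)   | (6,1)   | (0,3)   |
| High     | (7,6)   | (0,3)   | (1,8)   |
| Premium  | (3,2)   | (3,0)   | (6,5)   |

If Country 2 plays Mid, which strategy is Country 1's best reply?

Low

With Country 2 fixed at Mid, Country 1's payoffs are: Low → 8, Mid → 6, High → 0, Premium → 3.
The maximum is 8, achieved by Low.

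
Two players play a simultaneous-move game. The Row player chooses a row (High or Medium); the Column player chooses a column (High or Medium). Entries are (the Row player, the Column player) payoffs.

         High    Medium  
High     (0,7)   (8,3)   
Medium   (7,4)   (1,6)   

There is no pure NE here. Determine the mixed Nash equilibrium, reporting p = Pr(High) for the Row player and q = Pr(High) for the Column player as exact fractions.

Each player's mixing probability is pinned down by making the *other* player indifferent.
The Column player indifferent between High and Medium: p·7 + (1−p)·4 = p·3 + (1−p)·6 ⟹ 4 + 3p = 6 + (-3)p ⟹ p = 1/3.
The Row player indifferent between High and Medium: q·0 + (1−q)·8 = q·7 + (1−q)·1 ⟹ 8 + (-8)q = 1 + 6q ⟹ q = 1/2.

p = 1/3, q = 1/2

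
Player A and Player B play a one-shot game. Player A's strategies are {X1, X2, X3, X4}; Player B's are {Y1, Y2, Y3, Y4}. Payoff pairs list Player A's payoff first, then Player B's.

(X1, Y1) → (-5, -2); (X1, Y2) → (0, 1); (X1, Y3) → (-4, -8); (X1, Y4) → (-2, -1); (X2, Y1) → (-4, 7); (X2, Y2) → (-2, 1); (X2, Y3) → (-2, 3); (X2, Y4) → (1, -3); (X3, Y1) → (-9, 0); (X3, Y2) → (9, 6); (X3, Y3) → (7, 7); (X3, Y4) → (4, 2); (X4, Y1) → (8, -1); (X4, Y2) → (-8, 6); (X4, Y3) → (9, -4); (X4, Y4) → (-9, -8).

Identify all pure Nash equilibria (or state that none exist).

A profile is a Nash equilibrium when each player is best-responding to the other.
Player A's best responses — vs Y1: X4 (payoff 8); vs Y2: X3 (payoff 9); vs Y3: X4 (payoff 9); vs Y4: X3 (payoff 4).
Player B's best responses — vs X1: Y2 (payoff 1); vs X2: Y1 (payoff 7); vs X3: Y3 (payoff 7); vs X4: Y2 (payoff 6).
No cell has both players best-responding. For instance, Player A's best reply to Y2 is X3, but against X3 Player B prefers Y3 over Y2.

None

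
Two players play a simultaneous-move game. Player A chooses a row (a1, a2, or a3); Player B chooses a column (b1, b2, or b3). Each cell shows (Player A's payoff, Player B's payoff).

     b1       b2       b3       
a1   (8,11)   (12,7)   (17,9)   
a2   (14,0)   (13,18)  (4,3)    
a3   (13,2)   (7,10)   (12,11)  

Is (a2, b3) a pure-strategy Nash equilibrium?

Holding Player B at b3: Player A gets 4 from a2 but could get 17 by switching to a1. Player A has a profitable deviation.

No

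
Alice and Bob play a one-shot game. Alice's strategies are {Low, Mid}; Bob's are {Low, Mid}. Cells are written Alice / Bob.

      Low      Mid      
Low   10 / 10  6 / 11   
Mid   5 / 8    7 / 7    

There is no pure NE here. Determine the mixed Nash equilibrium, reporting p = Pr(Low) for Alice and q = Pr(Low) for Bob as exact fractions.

p = 1/2, q = 1/6

In a mixed NE each player is indifferent between their pure strategies, so the opponent's mix sets the indifference.
Bob indifferent between Low and Mid: p·10 + (1−p)·8 = p·11 + (1−p)·7 ⟹ 8 + 2p = 7 + 4p ⟹ p = 1/2.
Alice indifferent between Low and Mid: q·10 + (1−q)·6 = q·5 + (1−q)·7 ⟹ 6 + 4q = 7 + (-2)q ⟹ q = 1/6.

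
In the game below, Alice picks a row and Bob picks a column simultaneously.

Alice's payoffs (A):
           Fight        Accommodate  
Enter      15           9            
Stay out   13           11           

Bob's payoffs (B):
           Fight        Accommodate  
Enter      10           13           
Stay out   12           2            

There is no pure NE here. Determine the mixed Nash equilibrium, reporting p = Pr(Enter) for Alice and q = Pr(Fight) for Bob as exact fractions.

Each player's mixing probability is pinned down by making the *other* player indifferent.
Bob indifferent between Fight and Accommodate: p·10 + (1−p)·12 = p·13 + (1−p)·2 ⟹ 12 + (-2)p = 2 + 11p ⟹ p = 10/13.
Alice indifferent between Enter and Stay out: q·15 + (1−q)·9 = q·13 + (1−q)·11 ⟹ 9 + 6q = 11 + 2q ⟹ q = 1/2.

p = 10/13, q = 1/2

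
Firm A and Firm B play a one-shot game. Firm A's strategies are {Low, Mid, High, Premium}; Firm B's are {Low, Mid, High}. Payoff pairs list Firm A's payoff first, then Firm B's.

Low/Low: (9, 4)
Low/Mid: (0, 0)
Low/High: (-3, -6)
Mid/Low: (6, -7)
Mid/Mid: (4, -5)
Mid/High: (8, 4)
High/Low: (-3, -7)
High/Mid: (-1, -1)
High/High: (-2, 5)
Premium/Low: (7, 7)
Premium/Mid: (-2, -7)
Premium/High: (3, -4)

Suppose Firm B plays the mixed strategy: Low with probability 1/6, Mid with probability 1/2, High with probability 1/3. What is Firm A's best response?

Mid

Firm A's best reply maximizes expected payoff against the mix.
Low: (1/6)·9 + (1/2)·0 + (1/3)·(-3) = 1/2
Mid: (1/6)·6 + (1/2)·4 + (1/3)·8 = 17/3
High: (1/6)·(-3) + (1/2)·(-1) + (1/3)·(-2) = -5/3
Premium: (1/6)·7 + (1/2)·(-2) + (1/3)·3 = 7/6
Highest expected payoff is 17/3, from Mid.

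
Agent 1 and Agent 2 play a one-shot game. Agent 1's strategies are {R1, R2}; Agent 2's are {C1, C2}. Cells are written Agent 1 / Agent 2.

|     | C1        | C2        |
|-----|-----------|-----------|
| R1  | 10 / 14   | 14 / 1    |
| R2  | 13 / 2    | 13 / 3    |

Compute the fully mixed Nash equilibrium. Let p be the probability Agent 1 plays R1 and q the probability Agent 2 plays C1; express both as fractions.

Each player's mixing probability is pinned down by making the *other* player indifferent.
Agent 2 indifferent between C1 and C2: p·14 + (1−p)·2 = p·1 + (1−p)·3 ⟹ 2 + 12p = 3 + (-2)p ⟹ p = 1/14.
Agent 1 indifferent between R1 and R2: q·10 + (1−q)·14 = q·13 + (1−q)·13 ⟹ 14 + (-4)q = 13 + 0q ⟹ q = 1/4.

p = 1/14, q = 1/4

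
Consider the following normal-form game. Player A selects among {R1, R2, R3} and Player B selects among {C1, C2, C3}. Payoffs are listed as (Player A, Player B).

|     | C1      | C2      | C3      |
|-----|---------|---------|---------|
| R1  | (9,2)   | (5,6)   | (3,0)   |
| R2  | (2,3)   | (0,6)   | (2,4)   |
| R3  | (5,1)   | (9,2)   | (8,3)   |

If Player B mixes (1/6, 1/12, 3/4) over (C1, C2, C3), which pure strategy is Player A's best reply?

R3

Compute Player A's expected payoff from each pure strategy against the given mix.
R1: (1/6)·9 + (1/12)·5 + (3/4)·3 = 25/6
R2: (1/6)·2 + (1/12)·0 + (3/4)·2 = 11/6
R3: (1/6)·5 + (1/12)·9 + (3/4)·8 = 91/12
Highest expected payoff is 91/12, from R3.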